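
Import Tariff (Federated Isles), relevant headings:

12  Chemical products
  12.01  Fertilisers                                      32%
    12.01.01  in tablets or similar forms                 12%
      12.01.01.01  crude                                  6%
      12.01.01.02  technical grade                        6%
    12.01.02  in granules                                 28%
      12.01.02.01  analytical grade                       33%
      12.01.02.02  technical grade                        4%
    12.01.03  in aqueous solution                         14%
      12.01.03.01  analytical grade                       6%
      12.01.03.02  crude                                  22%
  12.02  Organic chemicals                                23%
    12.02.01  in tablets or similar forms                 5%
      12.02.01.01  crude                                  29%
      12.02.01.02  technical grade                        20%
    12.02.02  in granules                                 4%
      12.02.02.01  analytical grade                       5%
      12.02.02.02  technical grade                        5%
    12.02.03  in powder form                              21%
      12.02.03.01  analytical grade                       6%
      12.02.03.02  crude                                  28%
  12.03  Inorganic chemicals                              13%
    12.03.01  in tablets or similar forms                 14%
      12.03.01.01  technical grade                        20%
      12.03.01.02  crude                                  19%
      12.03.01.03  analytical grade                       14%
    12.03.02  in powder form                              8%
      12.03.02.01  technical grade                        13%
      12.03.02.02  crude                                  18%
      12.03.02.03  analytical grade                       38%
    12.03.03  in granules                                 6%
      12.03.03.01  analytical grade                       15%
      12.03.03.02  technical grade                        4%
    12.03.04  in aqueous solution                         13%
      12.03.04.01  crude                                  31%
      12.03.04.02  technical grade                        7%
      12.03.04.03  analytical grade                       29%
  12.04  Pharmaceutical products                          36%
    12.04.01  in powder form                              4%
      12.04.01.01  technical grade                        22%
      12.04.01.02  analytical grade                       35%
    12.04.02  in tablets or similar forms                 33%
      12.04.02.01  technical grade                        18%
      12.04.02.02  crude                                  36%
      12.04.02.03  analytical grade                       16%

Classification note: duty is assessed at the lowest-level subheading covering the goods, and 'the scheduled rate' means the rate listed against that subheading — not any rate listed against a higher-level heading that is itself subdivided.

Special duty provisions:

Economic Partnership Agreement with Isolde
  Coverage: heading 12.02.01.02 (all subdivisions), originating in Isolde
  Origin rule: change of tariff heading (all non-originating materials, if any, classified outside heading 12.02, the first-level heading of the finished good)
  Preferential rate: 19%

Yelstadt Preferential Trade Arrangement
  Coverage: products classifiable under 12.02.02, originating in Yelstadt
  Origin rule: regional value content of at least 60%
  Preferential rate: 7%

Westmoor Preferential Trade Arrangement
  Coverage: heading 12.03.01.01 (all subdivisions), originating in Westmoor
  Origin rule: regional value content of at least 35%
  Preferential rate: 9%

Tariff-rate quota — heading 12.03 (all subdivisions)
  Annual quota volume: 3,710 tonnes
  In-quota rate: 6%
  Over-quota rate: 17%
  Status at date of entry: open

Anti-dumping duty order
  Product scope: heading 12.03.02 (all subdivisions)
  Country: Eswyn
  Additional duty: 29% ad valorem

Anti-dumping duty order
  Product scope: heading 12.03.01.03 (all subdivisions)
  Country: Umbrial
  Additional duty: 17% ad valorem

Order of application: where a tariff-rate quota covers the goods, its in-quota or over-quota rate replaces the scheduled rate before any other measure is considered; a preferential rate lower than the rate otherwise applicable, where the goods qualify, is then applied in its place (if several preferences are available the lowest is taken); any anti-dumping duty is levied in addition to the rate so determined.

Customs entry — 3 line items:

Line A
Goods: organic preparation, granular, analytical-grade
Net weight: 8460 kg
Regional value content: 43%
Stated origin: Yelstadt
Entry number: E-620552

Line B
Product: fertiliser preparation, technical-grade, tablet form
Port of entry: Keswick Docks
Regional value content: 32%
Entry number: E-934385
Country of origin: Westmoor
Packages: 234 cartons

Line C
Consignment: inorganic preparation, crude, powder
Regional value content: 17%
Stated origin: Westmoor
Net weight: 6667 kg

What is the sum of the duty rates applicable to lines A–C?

Line A: organic → 12.02; granular → 12.02.02; analytical-grade → 12.02.02.01. Scheduled 5%. Yelstadt agreement on 12.02.02: RVC < 60%. → 5%.
Line B: fertiliser → 12.01; tablet form → 12.01.01; technical-grade → 12.01.01.02. Scheduled 6%. Westmoor agreement on 12.03.01.01: 12.01.01.02 not covered. → 6%.
Line C: inorganic → 12.03; powder → 12.03.02; crude → 12.03.02.02. Scheduled 18%. quota on 12.03 open → in-quota 6%; Westmoor agreement on 12.03.01.01: 12.03.02.02 not covered. → 6%.
Sum: 5% + 6% + 6% = 17%.

17%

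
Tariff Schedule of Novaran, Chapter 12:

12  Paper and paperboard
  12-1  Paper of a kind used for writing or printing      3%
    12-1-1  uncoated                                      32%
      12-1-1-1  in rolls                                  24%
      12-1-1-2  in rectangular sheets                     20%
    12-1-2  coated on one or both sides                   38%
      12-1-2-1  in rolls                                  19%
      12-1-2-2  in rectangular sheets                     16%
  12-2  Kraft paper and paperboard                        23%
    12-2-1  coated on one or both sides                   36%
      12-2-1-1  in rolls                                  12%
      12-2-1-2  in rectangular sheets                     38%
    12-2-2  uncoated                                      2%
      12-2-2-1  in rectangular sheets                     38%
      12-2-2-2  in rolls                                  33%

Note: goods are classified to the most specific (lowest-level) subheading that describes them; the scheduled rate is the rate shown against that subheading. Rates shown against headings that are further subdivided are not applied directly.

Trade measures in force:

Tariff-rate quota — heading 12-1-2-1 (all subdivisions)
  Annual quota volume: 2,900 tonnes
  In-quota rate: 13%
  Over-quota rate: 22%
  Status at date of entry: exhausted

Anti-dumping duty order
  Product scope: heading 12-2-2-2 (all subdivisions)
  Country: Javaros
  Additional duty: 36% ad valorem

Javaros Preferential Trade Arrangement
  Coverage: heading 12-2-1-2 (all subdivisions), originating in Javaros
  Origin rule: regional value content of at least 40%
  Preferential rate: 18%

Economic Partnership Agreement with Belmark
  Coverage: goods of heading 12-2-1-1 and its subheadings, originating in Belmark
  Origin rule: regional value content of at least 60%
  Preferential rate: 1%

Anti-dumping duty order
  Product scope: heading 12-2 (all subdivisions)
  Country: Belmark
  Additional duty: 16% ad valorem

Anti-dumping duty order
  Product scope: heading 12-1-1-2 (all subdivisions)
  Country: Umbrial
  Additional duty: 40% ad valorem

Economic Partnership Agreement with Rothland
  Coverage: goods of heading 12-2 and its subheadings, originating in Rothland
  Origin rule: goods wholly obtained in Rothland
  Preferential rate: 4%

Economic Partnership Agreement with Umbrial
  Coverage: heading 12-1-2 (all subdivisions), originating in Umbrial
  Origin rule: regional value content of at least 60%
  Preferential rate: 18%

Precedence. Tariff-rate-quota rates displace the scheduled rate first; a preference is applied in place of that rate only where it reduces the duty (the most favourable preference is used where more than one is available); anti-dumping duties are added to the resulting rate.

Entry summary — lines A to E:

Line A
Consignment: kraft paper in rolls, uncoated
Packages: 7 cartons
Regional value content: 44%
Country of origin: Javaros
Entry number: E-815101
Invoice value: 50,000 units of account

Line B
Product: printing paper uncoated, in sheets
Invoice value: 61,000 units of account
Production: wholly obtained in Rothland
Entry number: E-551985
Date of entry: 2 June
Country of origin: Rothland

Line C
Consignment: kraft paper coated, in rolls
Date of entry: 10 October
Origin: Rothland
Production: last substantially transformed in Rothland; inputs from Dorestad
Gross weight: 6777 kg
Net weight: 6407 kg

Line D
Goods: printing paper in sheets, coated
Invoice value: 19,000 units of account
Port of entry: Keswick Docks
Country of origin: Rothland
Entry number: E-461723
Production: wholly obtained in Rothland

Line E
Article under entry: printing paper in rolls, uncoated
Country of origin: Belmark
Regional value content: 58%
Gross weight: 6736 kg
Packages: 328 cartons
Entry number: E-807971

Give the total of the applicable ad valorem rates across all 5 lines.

Line A: kraft paper → 12-2; uncoated → 12-2-2; in rolls → 12-2-2-2. Scheduled 33%. Javaros agreement on 12-2-1-2: 12-2-2-2 not covered; anti-dumping (Javaros, 12-2-2-2): +36%; total 33% + 36% = 69%. → 69%.
Line B: printing paper → 12-1; uncoated → 12-1-1; in sheets → 12-1-1-2. Scheduled 20%. Rothland agreement on 12-2: 12-1-1-2 not covered. → 20%.
Line C: kraft paper → 12-2; coated → 12-2-1; in rolls → 12-2-1-1. Scheduled 12%. Rothland agreement on 12-2: not wholly obtained. → 12%.
Line D: printing paper → 12-1; coated → 12-1-2; in sheets → 12-1-2-2. Scheduled 16%. Rothland agreement on 12-2: 12-1-2-2 not covered. → 16%.
Line E: printing paper → 12-1; uncoated → 12-1-1; in rolls → 12-1-1-1. Scheduled 24%. Belmark agreement on 12-2-1-1: 12-1-1-1 not covered. → 24%.
Sum: 69% + 20% + 12% + 16% + 24% = 141%.

141%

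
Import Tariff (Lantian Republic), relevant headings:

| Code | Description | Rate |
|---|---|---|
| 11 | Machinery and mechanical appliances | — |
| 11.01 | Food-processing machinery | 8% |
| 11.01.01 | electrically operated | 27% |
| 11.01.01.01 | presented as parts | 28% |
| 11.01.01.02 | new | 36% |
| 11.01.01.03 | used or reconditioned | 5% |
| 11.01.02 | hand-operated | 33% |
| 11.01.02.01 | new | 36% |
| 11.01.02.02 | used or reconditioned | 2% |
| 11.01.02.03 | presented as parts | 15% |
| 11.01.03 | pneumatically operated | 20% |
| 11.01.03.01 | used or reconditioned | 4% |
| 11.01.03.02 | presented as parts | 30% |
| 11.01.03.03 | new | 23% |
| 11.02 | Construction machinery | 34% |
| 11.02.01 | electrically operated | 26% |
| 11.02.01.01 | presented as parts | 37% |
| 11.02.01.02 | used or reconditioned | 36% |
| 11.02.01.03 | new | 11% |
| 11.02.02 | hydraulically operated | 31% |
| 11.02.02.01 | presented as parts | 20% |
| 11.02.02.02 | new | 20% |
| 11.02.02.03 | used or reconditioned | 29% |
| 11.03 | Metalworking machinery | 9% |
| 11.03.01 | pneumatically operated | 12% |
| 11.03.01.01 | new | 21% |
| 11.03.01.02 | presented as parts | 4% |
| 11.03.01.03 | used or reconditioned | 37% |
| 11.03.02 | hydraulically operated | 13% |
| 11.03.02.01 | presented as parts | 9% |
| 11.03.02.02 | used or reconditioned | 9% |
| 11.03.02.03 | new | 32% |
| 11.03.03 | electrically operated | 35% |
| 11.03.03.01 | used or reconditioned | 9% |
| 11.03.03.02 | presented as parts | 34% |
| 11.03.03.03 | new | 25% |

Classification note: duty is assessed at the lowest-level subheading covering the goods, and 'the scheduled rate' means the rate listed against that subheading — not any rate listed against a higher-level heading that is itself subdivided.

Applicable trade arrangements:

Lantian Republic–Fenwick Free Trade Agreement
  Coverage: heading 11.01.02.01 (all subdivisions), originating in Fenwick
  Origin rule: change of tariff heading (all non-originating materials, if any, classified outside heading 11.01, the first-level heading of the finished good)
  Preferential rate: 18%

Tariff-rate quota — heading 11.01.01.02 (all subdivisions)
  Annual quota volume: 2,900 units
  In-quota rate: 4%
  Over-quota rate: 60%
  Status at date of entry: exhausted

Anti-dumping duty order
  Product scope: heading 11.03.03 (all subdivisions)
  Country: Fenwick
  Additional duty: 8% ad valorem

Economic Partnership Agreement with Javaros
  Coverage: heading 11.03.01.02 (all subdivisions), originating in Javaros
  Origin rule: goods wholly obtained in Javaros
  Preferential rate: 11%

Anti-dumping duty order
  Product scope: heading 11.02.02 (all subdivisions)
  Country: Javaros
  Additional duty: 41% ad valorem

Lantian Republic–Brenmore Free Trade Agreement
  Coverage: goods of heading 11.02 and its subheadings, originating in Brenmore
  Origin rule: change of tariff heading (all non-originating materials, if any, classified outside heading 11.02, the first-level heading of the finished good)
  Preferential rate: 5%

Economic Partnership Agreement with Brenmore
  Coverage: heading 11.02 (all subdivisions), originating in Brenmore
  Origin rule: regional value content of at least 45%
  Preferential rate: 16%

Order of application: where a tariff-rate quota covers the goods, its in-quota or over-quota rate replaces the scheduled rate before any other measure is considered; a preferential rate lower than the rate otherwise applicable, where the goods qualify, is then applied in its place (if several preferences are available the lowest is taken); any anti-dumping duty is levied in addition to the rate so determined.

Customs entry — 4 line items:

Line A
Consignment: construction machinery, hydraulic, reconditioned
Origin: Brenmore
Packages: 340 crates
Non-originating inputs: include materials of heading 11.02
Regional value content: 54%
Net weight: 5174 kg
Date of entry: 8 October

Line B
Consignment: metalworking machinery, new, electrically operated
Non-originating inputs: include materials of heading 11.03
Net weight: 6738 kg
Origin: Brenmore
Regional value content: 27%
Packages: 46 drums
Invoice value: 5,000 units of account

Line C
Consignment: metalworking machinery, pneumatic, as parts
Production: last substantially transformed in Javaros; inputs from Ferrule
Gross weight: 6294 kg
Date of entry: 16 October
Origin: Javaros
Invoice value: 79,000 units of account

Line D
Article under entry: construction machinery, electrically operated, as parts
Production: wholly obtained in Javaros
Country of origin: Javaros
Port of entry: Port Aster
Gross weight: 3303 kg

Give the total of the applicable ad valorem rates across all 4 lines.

Line A: construction → 11.02; hydraulic → 11.02.02; reconditioned → 11.02.02.03. Scheduled 29%. Brenmore agreement on 11.02: CTH not met; Brenmore agreement on 11.02: RVC ≥ 45% → 16% available; preferential 16%. → 16%.
Line B: metalworking → 11.03; electrically operated → 11.03.03; new → 11.03.03.03. Scheduled 25%. Brenmore agreement on 11.02: 11.03.03.03 not covered; Brenmore agreement on 11.02: 11.03.03.03 not covered. → 25%.
Line C: metalworking → 11.03; pneumatic → 11.03.01; as parts → 11.03.01.02. Scheduled 4%. Javaros agreement on 11.03.01.02: not wholly obtained. → 4%.
Line D: construction → 11.02; electrically operated → 11.02.01; as parts → 11.02.01.01. Scheduled 37%. Javaros agreement on 11.03.01.02: 11.02.01.01 not covered. → 37%.
Sum: 16% + 25% + 4% + 37% = 82%.

82%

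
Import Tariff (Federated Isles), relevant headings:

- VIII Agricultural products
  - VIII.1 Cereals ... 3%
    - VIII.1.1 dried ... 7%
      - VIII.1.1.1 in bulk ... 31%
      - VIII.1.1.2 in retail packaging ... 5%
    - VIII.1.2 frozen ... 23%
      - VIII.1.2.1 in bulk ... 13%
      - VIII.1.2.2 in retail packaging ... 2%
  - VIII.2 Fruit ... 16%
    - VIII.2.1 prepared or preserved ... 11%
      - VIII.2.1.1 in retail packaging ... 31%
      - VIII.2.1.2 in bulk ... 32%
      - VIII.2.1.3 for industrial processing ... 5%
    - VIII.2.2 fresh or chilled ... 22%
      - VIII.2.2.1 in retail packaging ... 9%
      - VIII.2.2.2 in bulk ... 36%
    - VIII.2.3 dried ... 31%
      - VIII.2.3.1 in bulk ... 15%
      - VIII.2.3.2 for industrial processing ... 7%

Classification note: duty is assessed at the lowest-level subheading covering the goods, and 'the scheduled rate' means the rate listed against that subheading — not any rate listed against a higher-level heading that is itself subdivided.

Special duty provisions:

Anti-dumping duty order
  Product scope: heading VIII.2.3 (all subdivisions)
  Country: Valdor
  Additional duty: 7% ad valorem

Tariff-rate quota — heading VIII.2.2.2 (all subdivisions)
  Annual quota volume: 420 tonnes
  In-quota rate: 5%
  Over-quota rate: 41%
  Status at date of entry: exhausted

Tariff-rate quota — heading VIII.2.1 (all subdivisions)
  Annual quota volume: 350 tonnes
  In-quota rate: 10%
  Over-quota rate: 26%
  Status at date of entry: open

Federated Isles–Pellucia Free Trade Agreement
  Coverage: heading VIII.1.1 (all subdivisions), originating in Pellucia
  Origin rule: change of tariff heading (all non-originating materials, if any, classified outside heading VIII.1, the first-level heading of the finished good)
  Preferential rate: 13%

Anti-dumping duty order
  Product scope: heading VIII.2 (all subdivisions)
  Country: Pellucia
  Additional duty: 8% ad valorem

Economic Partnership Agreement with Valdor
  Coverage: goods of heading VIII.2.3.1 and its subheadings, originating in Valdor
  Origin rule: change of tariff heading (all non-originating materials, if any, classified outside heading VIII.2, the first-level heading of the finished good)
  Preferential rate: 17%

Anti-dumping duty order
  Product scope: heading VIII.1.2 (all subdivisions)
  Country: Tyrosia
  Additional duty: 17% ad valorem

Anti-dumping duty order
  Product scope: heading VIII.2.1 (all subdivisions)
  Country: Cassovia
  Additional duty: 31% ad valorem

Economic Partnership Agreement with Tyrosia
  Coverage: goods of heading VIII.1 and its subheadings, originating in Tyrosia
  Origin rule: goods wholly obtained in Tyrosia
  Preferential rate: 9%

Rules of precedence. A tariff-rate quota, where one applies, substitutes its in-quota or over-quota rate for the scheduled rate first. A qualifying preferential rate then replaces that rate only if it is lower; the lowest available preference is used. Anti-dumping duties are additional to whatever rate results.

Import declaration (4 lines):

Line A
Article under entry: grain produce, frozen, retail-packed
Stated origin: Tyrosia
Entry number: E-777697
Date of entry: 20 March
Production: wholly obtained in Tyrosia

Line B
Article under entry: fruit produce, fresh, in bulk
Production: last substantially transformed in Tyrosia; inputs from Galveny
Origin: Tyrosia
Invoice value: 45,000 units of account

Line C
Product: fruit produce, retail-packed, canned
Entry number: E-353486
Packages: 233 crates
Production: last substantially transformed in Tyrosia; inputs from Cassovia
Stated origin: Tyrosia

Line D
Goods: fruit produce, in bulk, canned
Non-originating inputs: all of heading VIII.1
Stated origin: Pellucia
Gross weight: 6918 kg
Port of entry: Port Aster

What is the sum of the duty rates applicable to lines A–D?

Line A: grain → VIII.1; frozen → VIII.1.2; retail-packed → VIII.1.2.2. Scheduled 2%. Tyrosia agreement on VIII.1: wholly obtained → 9% available; preference 9% not lower than 2% → no reduction; anti-dumping (Tyrosia, VIII.1.2): +17%; total 2% + 17% = 19%. → 19%.
Line B: fruit → VIII.2; fresh → VIII.2.2; in bulk → VIII.2.2.2. Scheduled 36%. quota on VIII.2.2.2 exhausted → over-quota 41%; Tyrosia agreement on VIII.1: VIII.2.2.2 not covered. → 41%.
Line C: fruit → VIII.2; canned → VIII.2.1; retail-packed → VIII.2.1.1. Scheduled 31%. quota on VIII.2.1 open → in-quota 10%; Tyrosia agreement on VIII.1: VIII.2.1.1 not covered. → 10%.
Line D: fruit → VIII.2; canned → VIII.2.1; in bulk → VIII.2.1.2. Scheduled 32%. quota on VIII.2.1 open → in-quota 10%; Pellucia agreement on VIII.1.1: VIII.2.1.2 not covered; anti-dumping (Pellucia, VIII.2): +8%; total 10% + 8% = 18%. → 18%.
Sum: 19% + 41% + 10% + 18% = 88%.

88%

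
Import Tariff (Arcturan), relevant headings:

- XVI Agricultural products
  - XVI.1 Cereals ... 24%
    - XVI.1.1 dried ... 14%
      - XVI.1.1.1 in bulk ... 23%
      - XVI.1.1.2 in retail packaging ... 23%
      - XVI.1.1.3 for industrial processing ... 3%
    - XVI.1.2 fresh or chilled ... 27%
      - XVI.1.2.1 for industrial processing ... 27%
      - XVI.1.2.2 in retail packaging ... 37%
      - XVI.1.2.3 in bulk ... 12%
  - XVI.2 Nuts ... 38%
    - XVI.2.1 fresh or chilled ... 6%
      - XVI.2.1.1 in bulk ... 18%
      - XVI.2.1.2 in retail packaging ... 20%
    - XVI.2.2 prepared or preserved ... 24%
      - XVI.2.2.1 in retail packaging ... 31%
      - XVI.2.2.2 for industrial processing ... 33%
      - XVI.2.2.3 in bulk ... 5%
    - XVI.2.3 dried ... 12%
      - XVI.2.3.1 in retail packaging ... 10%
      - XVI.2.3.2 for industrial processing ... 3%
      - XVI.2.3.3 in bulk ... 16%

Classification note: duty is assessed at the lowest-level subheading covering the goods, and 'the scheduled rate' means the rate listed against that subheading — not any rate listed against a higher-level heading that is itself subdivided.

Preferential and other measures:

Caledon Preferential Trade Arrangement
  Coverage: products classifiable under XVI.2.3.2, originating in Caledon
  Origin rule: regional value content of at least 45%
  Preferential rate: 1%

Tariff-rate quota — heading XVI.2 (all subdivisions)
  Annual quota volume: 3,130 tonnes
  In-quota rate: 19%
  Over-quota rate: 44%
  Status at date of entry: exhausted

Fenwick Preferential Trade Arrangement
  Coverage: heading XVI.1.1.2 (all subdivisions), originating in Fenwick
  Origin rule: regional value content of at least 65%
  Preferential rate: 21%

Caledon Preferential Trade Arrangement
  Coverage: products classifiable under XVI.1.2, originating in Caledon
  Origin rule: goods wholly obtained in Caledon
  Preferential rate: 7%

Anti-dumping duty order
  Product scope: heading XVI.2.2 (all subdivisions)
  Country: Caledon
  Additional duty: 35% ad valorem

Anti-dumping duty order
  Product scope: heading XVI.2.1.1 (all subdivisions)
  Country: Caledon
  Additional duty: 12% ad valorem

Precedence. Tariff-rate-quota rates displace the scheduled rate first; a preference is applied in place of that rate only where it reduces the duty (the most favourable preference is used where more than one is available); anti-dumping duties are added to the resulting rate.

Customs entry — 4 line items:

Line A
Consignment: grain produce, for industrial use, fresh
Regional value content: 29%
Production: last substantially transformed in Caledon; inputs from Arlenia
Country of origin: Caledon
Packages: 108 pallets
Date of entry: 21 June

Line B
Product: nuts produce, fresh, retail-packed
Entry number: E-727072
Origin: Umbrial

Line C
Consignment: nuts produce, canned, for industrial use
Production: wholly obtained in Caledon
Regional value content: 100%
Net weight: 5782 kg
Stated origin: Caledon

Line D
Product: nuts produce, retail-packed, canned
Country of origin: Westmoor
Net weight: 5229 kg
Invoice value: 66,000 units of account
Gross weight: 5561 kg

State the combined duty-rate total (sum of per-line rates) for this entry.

194%

Line A: grain → XVI.1; fresh → XVI.1.2; for industrial use → XVI.1.2.1. Scheduled 27%. Caledon agreement on XVI.2.3.2: XVI.1.2.1 not covered; Caledon agreement on XVI.1.2: not wholly obtained. → 27%.
Line B: nuts → XVI.2; fresh → XVI.2.1; retail-packed → XVI.2.1.2. Scheduled 20%. quota on XVI.2 exhausted → over-quota 44%. → 44%.
Line C: nuts → XVI.2; canned → XVI.2.2; for industrial use → XVI.2.2.2. Scheduled 33%. quota on XVI.2 exhausted → over-quota 44%; Caledon agreement on XVI.2.3.2: XVI.2.2.2 not covered; Caledon agreement on XVI.1.2: XVI.2.2.2 not covered; anti-dumping (Caledon, XVI.2.2): +35%; total 44% + 35% = 79%. → 79%.
Line D: nuts → XVI.2; canned → XVI.2.2; retail-packed → XVI.2.2.1. Scheduled 31%. quota on XVI.2 exhausted → over-quota 44%. → 44%.
Sum: 27% + 44% + 79% + 44% = 194%.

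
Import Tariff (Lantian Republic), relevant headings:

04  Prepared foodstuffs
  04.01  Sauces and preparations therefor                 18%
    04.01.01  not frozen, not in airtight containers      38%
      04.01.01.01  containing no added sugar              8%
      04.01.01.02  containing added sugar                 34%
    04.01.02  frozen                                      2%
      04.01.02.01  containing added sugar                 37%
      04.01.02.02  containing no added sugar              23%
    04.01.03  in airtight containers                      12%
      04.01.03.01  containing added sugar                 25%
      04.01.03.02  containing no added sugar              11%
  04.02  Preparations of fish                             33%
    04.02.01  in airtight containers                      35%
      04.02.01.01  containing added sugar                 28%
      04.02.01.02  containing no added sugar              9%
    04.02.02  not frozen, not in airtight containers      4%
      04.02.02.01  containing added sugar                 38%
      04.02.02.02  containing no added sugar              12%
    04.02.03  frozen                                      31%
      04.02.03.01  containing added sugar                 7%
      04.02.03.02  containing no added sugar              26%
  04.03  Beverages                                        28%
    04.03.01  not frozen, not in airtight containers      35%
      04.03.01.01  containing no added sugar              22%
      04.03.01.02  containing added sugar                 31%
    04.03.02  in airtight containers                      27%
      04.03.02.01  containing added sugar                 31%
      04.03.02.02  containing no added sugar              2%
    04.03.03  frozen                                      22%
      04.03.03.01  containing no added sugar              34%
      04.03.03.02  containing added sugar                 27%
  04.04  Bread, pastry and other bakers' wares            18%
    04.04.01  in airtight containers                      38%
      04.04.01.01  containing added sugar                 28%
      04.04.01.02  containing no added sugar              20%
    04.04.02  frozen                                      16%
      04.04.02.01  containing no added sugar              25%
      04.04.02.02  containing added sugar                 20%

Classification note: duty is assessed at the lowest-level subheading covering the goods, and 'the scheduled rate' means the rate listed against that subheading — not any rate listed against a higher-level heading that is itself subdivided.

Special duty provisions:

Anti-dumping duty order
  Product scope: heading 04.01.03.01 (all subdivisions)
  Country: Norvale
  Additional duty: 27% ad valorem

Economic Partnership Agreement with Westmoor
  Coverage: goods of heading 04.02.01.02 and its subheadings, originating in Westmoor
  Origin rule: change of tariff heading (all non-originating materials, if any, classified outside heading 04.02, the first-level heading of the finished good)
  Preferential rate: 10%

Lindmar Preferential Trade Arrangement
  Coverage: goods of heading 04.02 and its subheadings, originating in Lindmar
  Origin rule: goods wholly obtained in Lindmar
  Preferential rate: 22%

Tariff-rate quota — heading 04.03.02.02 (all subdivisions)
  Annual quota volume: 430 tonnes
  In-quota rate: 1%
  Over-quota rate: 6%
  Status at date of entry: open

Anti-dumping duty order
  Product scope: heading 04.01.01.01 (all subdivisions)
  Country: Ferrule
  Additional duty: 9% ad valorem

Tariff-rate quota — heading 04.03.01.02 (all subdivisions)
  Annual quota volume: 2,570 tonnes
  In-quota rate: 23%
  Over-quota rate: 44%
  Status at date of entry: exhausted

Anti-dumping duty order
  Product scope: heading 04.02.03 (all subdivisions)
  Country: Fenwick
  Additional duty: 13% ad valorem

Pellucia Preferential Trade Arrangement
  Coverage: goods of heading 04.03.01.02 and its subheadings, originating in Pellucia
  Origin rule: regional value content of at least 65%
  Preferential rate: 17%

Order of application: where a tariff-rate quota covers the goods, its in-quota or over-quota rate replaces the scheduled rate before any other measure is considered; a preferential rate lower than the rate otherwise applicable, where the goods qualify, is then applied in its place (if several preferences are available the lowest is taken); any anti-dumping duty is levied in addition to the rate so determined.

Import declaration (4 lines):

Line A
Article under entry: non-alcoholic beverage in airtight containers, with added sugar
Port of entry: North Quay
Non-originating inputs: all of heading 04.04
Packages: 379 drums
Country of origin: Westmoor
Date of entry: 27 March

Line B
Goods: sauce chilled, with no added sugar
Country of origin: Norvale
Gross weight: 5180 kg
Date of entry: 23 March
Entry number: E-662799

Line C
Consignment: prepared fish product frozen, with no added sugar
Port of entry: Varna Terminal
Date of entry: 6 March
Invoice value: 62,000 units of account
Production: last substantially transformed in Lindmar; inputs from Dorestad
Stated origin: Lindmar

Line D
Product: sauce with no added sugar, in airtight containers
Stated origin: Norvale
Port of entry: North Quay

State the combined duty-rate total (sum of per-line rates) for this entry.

Line A: non-alcoholic beverage → 04.03; in airtight containers → 04.03.02; with added sugar → 04.03.02.01. Scheduled 31%. Westmoor agreement on 04.02.01.02: 04.03.02.01 not covered. → 31%.
Line B: sauce → 04.01; chilled → 04.01.01; with no added sugar → 04.01.01.01. Scheduled 8%. No special measure applies. → 8%.
Line C: prepared fish product → 04.02; frozen → 04.02.03; with no added sugar → 04.02.03.02. Scheduled 26%. Lindmar agreement on 04.02: not wholly obtained. → 26%.
Line D: sauce → 04.01; in airtight containers → 04.01.03; with no added sugar → 04.01.03.02. Scheduled 11%. No special measure applies. → 11%.
Sum: 31% + 8% + 26% + 11% = 76%.

76%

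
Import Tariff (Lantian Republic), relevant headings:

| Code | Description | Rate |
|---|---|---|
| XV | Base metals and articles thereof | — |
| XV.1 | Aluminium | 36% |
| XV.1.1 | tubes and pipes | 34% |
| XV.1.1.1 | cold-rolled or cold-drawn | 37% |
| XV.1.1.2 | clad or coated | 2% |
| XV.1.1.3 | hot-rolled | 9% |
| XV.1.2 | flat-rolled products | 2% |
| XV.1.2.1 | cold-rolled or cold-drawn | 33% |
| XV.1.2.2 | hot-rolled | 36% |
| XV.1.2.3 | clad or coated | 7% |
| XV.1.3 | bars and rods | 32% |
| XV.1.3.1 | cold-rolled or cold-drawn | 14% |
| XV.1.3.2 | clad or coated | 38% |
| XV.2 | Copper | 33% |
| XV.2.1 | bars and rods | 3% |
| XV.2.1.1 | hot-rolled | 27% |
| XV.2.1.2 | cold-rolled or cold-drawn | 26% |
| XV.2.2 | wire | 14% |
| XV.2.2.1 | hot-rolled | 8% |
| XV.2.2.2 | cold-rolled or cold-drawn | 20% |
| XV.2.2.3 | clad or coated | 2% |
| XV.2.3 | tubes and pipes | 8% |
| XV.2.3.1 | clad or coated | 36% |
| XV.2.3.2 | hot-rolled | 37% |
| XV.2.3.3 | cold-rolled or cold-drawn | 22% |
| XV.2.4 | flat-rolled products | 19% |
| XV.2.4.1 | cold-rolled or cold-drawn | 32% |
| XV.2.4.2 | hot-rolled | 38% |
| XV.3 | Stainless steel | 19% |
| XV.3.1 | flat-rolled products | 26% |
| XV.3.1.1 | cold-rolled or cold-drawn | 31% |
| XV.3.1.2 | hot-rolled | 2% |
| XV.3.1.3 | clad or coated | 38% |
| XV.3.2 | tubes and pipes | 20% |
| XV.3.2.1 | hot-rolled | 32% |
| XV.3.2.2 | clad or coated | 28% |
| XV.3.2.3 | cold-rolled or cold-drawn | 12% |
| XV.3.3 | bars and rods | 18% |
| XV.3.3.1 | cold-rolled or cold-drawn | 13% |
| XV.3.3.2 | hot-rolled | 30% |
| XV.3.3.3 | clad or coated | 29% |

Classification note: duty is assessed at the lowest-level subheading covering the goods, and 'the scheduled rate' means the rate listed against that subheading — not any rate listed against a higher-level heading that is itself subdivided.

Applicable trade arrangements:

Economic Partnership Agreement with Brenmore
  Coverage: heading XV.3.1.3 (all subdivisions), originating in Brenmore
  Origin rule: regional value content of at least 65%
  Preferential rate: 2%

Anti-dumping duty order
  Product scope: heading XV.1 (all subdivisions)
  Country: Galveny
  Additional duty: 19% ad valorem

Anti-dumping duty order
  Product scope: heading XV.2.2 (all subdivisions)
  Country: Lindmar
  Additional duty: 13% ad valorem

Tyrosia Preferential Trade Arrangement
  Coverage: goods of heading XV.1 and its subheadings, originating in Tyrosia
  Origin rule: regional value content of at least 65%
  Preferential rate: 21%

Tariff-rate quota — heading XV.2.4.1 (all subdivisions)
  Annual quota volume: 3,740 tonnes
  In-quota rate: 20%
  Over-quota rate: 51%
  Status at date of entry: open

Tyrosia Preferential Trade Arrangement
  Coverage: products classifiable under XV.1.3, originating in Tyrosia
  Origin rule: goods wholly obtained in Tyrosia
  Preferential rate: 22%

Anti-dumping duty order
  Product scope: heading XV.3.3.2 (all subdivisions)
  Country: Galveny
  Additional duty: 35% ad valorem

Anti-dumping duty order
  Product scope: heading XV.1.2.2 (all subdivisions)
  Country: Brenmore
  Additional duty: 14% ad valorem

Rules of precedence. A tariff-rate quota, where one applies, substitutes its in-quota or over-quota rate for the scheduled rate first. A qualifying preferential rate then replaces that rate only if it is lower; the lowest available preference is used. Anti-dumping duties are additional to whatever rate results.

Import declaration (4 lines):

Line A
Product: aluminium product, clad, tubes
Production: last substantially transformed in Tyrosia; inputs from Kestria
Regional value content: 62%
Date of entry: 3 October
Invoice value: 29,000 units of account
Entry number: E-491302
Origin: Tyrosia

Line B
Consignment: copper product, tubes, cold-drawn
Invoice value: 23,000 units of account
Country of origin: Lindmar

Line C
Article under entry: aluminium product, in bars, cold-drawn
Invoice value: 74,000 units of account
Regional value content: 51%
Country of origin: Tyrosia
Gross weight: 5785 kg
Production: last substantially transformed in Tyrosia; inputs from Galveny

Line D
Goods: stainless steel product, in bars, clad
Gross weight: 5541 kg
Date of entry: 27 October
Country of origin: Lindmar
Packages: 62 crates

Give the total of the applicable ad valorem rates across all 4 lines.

67%

Line A: aluminium → XV.1; tubes → XV.1.1; clad → XV.1.1.2. Scheduled 2%. Tyrosia agreement on XV.1: RVC < 65%; Tyrosia agreement on XV.1.3: XV.1.1.2 not covered. → 2%.
Line B: copper → XV.2; tubes → XV.2.3; cold-drawn → XV.2.3.3. Scheduled 22%. No special measure applies. → 22%.
Line C: aluminium → XV.1; in bars → XV.1.3; cold-drawn → XV.1.3.1. Scheduled 14%. Tyrosia agreement on XV.1: RVC < 65%; Tyrosia agreement on XV.1.3: not wholly obtained. → 14%.
Line D: stainless steel → XV.3; in bars → XV.3.3; clad → XV.3.3.3. Scheduled 29%. No special measure applies. → 29%.
Sum: 2% + 22% + 14% + 29% = 67%.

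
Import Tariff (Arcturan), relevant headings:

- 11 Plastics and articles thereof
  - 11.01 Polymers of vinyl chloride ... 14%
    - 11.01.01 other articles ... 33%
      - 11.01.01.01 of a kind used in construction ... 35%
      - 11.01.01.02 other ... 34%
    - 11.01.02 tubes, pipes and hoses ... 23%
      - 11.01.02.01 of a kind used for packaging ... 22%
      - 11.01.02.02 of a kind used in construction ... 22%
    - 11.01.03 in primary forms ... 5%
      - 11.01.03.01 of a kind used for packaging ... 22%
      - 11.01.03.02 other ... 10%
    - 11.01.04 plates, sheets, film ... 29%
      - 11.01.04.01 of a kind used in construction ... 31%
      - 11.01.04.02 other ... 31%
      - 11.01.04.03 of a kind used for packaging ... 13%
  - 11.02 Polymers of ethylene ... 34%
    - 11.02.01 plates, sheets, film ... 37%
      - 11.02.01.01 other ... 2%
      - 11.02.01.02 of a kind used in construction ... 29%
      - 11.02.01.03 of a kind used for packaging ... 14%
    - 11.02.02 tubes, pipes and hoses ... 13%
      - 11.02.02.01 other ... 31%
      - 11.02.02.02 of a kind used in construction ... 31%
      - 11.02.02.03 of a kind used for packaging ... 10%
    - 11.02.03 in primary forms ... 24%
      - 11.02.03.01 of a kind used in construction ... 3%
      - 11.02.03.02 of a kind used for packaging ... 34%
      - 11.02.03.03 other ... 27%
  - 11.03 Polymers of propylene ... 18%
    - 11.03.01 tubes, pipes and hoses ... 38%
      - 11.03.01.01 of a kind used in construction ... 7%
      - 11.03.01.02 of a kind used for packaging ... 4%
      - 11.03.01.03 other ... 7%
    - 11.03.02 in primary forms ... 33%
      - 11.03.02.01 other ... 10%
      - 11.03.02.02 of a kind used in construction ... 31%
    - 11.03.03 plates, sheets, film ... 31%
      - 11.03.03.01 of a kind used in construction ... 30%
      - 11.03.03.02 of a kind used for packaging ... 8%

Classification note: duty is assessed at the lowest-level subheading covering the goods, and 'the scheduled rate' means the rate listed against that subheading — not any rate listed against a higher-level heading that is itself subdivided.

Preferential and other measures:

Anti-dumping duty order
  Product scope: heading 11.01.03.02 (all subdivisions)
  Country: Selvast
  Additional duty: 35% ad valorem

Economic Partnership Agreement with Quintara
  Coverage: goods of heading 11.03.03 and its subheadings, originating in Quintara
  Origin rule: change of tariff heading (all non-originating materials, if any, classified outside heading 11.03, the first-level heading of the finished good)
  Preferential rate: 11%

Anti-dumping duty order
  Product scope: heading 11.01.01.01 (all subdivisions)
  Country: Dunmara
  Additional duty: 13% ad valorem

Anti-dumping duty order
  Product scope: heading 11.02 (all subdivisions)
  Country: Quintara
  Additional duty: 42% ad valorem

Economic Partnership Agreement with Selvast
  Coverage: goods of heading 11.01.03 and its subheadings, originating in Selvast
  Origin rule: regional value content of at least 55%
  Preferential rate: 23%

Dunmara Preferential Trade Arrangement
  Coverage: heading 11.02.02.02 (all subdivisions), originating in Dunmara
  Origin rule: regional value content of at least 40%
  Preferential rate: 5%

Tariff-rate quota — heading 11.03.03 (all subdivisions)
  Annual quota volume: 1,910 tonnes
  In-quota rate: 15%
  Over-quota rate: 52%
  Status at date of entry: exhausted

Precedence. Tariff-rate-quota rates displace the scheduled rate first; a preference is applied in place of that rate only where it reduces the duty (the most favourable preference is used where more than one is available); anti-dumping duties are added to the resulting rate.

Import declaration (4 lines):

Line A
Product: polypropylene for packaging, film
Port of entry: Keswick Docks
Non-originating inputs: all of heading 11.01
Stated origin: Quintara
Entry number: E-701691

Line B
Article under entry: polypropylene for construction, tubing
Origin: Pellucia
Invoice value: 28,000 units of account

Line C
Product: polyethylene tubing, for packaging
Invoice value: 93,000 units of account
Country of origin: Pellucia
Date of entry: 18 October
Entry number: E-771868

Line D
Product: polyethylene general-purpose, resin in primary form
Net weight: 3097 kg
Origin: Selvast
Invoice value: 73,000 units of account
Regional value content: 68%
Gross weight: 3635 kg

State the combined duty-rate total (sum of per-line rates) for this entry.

55%

Line A: polypropylene → 11.03; film → 11.03.03; for packaging → 11.03.03.02. Scheduled 8%. quota on 11.03.03 exhausted → over-quota 52%; Quintara agreement on 11.03.03: CTH met → 11% available; preferential 11%. → 11%.
Line B: polypropylene → 11.03; tubing → 11.03.01; for construction → 11.03.01.01. Scheduled 7%. No special measure applies. → 7%.
Line C: polyethylene → 11.02; tubing → 11.02.02; for packaging → 11.02.02.03. Scheduled 10%. No special measure applies. → 10%.
Line D: polyethylene → 11.02; resin in primary form → 11.02.03; general-purpose → 11.02.03.03. Scheduled 27%. Selvast agreement on 11.01.03: 11.02.03.03 not covered. → 27%.
Sum: 11% + 7% + 10% + 27% = 55%.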